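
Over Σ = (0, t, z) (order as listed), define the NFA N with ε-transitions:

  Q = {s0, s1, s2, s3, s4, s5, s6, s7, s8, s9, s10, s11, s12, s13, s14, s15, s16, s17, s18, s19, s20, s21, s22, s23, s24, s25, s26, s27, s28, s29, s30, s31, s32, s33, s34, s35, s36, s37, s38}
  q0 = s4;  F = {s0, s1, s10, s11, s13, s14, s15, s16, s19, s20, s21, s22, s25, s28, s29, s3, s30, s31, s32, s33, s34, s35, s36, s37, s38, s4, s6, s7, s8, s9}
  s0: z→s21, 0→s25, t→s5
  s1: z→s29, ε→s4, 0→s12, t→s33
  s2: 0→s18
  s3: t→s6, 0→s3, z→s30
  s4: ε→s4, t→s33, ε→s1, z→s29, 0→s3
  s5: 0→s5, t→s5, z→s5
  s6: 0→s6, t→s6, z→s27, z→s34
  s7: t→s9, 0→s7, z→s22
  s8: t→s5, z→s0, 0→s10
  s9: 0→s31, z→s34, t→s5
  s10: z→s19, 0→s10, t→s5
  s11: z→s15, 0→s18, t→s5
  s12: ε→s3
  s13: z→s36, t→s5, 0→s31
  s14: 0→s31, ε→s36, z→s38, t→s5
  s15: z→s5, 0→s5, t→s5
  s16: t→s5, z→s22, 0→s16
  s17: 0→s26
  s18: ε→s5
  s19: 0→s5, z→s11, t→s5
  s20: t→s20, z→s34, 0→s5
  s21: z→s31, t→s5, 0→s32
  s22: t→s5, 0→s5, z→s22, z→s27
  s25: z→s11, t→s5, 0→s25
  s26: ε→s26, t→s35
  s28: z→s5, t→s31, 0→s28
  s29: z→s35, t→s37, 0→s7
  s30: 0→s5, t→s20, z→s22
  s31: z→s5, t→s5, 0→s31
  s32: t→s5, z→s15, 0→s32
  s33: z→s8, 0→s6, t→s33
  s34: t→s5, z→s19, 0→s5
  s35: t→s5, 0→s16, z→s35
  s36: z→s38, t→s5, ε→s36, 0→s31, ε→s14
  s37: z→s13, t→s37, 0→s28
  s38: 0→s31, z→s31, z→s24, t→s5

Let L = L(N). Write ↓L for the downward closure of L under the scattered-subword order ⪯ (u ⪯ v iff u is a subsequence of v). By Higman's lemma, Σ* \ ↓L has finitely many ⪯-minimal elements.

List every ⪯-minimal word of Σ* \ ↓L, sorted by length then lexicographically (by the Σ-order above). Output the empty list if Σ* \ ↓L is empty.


min(Σ*\↓L) = [0z0, tzt, zzt, z0tt, zt0z, tzzzzz].

|Q|=39, |F|=30, |δ|=108 (9 ε).
min D↑ (29 st, q0=0, F={11}): 0:0→1,t→2,z→3 1:0→1,t→4,z→5 2:0→4,t→2,z→6 3:0→7,t→8,z→9 4:0→4,t→4,z→10 5:0→11,t→12,z→13 6:0→14,t→11,z→15 7:0→7,t→16,z→13 8:0→17,t→8,z→18 9:0→19,t→11,z→9 10:0→11,t→11,z→20 11:0→11,t→11,z→11 12:0→11,t→12,z→10 13:0→11,t→11,z→13 14:0→14,t→11,z→20 15:0→21,t→11,z→22 16:0→23,t→11,z→10 17:0→17,t→23,z→11 18:0→23,t→11,z→24 19:0→19,t→11,z→13 20:0→11,t→11,z→25 21:0→21,t→11,z→25 22:0→26,t→11,z→23 23:0→23,t→11,z→11 24:0→23,t→11,z→27 25:0→11,t→11,z→28 26:0→26,t→11,z→28 27:0→23,t→11,z→23 28:0→11,t→11,z→11 [Hopcroft].
'0z0': N↓-sim [35, 21, 10, 2] end={s18,s5} ∉↓L; 3/3 del acc.
'tzt': |S_i|=[35, 25, 19, 1] end={s5} — reject; 3/3 single-dels accept.
'zzt': |S_i|=[35, 29, 20, 1] end={s5} rej; 3/3 del acc.
'z0tt': run [35, 29, 16, 8, 1] end={s5} — reject; 4/4 del acc.
'zt0z': N↓-sim [35, 29, 16, 4, 1] end={s5} — reject; 4/4 deletions ∈↓L.
'tzzzzz': |S_i|=[35, 25, 19, 14, 9, 4, 1] end={s5} — reject; 6/6 deletions ∈↓L.
6 obstructions.


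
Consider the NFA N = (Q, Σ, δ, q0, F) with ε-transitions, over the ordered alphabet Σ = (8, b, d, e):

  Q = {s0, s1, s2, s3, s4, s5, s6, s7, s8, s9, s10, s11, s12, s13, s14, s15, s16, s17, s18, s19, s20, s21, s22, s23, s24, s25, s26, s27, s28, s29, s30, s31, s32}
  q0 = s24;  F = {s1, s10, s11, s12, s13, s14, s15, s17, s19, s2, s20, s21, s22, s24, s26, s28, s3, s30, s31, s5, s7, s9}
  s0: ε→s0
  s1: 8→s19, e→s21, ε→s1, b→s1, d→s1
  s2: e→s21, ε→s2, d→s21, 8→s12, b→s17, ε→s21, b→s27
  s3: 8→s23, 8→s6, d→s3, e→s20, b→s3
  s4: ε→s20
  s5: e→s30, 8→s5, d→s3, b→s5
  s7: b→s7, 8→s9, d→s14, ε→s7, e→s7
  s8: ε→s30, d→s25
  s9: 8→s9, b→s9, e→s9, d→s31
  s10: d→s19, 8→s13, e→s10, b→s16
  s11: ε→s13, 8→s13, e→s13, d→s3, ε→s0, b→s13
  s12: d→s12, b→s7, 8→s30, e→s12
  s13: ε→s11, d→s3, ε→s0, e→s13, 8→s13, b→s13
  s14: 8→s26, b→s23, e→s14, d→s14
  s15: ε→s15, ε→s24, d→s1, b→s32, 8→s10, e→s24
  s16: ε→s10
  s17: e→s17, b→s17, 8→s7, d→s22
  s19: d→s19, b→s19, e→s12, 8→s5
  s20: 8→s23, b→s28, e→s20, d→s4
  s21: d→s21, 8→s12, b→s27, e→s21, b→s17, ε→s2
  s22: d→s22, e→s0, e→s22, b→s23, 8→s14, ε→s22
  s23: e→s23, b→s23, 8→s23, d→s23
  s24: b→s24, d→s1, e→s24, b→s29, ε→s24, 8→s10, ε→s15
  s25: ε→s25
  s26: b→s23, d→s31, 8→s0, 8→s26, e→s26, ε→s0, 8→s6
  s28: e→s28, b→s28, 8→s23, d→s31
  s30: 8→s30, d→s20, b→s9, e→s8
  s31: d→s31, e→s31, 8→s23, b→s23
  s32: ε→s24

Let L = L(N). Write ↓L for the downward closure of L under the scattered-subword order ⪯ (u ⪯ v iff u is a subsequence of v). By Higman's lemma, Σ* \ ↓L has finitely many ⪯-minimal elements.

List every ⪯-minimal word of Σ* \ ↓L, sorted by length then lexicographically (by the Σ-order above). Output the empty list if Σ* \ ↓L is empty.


|Q|=33, |F|=22, |δ|=121 (21 ε).
min D↑ (20 st, q0=0, F={10}): 0:8→1,b→0,d→2,e→0 1:8→3,b→1,d→4,e→1 2:8→4,b→2,d→2,e→5 3:8→3,b→3,d→6,e→3 4:8→7,b→4,d→4,e→8 5:8→8,b→9,d→5,e→5 6:8→10,b→6,d→6,e→11 7:8→7,b→7,d→6,e→12 8:8→12,b→13,d→8,e→8 9:8→13,b→9,d→14,e→9 10:8→10,b→10,d→10,e→10 11:8→10,b→15,d→11,e→11 12:8→12,b→16,d→11,e→12 13:8→16,b→13,d→17,e→13 14:8→17,b→10,d→14,e→14 15:8→10,b→15,d→18,e→15 16:8→16,b→16,d→18,e→16 17:8→19,b→10,d→17,e→17 18:8→10,b→10,d→18,e→18 19:8→19,b→10,d→18,e→19 [Hopcroft].
'88d8': run [32, 22, 16, 8, 2] end={s23,s6} rej; 4/4 del acc.
'debdb': run [32, 24, 20, 12, 7, 1] end={s23} ∉↓L; 5/5 single-dels accept.
2 obstructions.

Antichain: [88d8, debdb].


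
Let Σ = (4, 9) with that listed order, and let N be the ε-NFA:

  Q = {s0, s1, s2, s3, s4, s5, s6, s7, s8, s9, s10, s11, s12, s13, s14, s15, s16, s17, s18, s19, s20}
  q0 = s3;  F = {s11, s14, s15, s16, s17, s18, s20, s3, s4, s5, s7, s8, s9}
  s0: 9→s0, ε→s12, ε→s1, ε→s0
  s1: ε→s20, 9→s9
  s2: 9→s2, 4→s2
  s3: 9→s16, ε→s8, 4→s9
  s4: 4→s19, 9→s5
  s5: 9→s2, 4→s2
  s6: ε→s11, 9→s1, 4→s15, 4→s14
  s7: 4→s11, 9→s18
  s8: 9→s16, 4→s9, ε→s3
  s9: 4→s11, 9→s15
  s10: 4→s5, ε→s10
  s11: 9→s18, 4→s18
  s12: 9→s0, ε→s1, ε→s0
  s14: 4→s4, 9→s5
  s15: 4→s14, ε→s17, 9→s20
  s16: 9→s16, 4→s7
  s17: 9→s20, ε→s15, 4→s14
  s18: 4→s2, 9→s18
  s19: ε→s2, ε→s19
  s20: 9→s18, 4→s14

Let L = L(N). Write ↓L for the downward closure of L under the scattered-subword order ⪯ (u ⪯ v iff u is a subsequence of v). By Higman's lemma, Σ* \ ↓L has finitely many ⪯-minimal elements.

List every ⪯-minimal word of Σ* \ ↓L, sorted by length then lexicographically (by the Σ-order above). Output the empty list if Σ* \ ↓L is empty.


|Q|=21, |F|=13, |δ|=49 (14 ε).
min D↑ (12 st, q0=0, F={9}): 0:4→1,9→2 1:4→3,9→4 2:4→5,9→2 3:4→6,9→6 4:4→7,9→8 5:4→3,9→6 6:4→9,9→6 7:4→10,9→11 8:4→7,9→6 9:4→9,9→9 10:4→9,9→11 11:4→9,9→9.
'4444': run [15, 12, 7, 5, 2] end={s19,s2} ∉↓L; 4/4 del acc.
'4494': |S_i|=[15, 12, 7, 3, 1] end={s2} ∉↓L; 4/4 del acc.
'9494': N↓-sim [15, 12, 8, 3, 1] end={s2} rej; 4/4 single-dels accept.
'49499': N↓-sim [15, 12, 9, 5, 2, 1] end={s2} rej; 5/5 single-dels accept.
'49994': |S_i|=[15, 12, 9, 7, 3, 1] end={s2} ∉↓L; 5/5 deletions ∈↓L.
5 words, ⪯-incomp.

A = [4444, 4494, 9494, 49499, 49994].


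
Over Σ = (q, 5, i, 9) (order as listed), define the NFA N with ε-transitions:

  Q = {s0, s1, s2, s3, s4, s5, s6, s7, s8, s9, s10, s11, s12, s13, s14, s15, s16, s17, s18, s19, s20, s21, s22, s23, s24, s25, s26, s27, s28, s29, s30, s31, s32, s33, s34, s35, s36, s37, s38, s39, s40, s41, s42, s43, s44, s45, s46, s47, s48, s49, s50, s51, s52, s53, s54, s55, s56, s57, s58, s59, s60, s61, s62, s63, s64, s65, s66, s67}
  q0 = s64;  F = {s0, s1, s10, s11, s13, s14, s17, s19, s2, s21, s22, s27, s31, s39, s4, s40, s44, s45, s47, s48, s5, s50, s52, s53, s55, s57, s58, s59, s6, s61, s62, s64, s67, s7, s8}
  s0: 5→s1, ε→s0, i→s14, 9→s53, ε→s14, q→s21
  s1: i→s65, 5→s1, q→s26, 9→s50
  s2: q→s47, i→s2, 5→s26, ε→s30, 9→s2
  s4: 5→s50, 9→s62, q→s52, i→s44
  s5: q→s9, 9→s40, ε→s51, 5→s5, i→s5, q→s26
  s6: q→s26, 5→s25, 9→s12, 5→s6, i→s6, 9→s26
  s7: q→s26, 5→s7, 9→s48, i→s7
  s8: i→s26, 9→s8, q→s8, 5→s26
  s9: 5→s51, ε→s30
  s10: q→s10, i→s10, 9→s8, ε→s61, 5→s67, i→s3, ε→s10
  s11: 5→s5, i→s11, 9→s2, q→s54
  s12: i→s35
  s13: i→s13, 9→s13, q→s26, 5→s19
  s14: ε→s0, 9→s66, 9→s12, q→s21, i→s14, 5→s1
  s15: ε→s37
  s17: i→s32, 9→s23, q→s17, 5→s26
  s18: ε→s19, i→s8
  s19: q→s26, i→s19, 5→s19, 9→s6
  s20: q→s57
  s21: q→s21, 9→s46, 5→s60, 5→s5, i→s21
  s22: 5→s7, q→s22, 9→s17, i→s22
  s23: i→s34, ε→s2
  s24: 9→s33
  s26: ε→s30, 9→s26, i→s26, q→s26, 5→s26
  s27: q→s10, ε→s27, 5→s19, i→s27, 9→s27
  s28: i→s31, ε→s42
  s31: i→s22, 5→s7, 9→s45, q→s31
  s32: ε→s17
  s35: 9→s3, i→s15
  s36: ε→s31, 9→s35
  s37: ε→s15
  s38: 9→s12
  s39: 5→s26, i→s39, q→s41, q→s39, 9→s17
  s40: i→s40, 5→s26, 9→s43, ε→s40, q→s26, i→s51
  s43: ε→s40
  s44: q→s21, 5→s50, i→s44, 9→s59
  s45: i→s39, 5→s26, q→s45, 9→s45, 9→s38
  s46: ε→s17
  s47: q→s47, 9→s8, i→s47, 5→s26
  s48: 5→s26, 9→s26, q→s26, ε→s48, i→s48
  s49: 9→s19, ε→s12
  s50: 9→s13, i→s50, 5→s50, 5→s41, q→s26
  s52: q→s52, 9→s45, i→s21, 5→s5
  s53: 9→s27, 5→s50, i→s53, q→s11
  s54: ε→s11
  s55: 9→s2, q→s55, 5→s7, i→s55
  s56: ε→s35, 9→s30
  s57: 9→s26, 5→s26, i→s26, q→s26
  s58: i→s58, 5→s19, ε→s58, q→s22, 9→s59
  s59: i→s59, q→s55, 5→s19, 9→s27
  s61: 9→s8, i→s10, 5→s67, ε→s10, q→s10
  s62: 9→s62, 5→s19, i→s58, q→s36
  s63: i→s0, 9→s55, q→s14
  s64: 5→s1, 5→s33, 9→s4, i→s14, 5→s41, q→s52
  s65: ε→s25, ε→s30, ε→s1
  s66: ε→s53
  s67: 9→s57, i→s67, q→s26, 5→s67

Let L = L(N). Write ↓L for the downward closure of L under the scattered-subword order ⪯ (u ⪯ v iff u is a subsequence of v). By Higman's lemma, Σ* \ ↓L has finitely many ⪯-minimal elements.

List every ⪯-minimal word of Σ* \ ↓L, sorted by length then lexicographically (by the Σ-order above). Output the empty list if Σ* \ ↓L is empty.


|Q|=68, |F|=35, |δ|=202 (30 ε).
min D↑ (34 st, q0=0, F={8}): 0:q→1,5→2,i→3,9→4 1:q→1,5→5,i→6,9→7 2:q→8,5→2,i→2,9→9 3:q→6,5→2,i→3,9→10 4:q→1,5→9,i→11,9→12 5:q→8,5→5,i→5,9→13 6:q→6,5→5,i→6,9→14 7:q→7,5→8,i→15,9→7 8:q→8,5→8,i→8,9→8 9:q→8,5→9,i→9,9→16 10:q→17,5→9,i→10,9→18 11:q→6,5→9,i→11,9→19 12:q→20,5→21,i→22,9→12 13:q→8,5→8,i→13,9→13 14:q→14,5→8,i→14,9→23 15:q→15,5→8,i→15,9→14 16:q→8,5→21,i→16,9→16 17:q→17,5→5,i→17,9→23 18:q→24,5→21,i→18,9→18 19:q→25,5→21,i→19,9→18 20:q→20,5→26,i→27,9→7 21:q→8,5→21,i→21,9→28 22:q→27,5→21,i→22,9→19 23:q→29,5→8,i→23,9→23 24:q→24,5→30,i→24,9→31 25:q→25,5→26,i→25,9→23 26:q→8,5→26,i→26,9→32 27:q→27,5→26,i→27,9→14 28:q→8,5→28,i→28,9→8 29:q→29,5→8,i→29,9→31 30:q→8,5→30,i→30,9→33 31:q→31,5→8,i→8,9→31 32:q→8,5→8,i→32,9→8 33:q→8,5→8,i→8,9→8 (ε-aug+det+¬).
'5q': |S_i|=[58, 26, 4] end={s26,s30,s51,s9} rej; 2/2 single-dels accept.
'q95': |S_i|=[58, 39, 24, 2] end={s26,s30} rej; 3/3 deletions ∈↓L.
'99599': N↓-sim [58, 52, 40, 14, 11, 7] end={s12,s15,s26,s3,s30,s35,s37} rej; 5/5 single-dels accept.
'i99q9i': N↓-sim [58, 49, 39, 25, 9, 4, 2] end={s26,s30} rej; 6/6 del acc.
4 minimals (antichain).

min(Σ*\↓L) = [5q, q95, 99599, i99q9i].


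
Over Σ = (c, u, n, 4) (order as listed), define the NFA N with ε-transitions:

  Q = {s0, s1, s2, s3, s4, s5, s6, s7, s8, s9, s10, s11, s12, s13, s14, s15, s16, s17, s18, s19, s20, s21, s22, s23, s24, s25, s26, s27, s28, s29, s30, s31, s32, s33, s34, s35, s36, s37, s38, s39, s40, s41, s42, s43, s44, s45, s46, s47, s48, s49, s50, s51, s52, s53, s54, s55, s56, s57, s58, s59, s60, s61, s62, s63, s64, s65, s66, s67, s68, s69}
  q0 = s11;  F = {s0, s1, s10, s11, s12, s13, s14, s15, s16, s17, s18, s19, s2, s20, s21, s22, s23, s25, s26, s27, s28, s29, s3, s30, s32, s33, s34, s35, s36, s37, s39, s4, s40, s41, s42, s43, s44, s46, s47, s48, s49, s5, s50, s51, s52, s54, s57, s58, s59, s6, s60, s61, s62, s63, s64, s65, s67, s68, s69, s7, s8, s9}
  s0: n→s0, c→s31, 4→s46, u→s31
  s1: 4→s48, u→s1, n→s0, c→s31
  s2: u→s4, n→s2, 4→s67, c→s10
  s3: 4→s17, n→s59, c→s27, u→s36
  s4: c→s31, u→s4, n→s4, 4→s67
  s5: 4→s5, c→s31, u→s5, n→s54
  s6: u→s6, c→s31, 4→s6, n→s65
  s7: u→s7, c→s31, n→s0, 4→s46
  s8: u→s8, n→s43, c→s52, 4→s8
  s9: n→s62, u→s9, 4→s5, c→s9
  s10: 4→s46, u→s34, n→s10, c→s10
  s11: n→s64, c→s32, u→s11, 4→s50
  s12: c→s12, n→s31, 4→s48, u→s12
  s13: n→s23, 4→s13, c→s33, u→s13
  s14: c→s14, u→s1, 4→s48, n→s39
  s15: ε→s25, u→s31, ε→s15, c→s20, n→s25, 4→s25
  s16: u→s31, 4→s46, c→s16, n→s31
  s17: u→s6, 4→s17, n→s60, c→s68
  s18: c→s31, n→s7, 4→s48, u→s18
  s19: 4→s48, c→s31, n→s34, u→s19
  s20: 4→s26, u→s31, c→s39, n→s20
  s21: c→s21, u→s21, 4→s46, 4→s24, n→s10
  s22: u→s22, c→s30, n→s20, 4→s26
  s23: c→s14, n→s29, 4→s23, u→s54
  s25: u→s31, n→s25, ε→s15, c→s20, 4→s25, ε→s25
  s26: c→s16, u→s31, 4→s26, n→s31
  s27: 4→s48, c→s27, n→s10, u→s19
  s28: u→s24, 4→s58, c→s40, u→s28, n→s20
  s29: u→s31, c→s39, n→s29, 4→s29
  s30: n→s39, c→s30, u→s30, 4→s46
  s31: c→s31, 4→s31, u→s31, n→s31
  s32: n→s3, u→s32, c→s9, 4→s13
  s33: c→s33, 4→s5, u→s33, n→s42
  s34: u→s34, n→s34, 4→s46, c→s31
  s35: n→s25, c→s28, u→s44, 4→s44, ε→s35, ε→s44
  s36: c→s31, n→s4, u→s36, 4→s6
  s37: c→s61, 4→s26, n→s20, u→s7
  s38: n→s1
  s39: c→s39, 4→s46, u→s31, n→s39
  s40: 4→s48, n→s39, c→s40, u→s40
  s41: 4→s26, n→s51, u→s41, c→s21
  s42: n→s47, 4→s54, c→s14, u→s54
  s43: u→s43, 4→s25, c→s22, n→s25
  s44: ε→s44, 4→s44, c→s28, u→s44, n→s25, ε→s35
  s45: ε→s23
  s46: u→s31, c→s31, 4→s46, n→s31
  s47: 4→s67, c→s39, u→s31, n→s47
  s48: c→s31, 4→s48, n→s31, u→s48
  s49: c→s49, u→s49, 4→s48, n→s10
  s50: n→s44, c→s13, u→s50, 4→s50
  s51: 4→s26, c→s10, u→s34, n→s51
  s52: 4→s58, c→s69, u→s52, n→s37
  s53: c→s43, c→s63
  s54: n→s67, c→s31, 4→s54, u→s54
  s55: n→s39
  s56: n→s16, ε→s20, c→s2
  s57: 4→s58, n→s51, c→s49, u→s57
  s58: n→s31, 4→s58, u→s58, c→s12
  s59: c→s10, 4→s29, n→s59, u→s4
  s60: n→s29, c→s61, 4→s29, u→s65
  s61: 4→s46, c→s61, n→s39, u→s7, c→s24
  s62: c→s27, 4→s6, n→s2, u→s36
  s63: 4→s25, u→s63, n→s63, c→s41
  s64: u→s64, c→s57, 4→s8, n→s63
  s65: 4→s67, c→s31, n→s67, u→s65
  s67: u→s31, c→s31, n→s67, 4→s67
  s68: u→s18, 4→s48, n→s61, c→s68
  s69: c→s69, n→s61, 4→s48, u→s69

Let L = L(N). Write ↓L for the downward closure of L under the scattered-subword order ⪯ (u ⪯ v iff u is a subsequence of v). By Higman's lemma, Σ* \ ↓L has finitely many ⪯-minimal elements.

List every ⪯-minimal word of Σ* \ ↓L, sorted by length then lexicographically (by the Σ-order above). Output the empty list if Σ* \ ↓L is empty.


A = [cc4c, cnuc, nc4n, nn4u, 4nnu].

|Q|=70, |F|=62, |δ|=271 (10 ε).
min D↑ (61 st, q0=0, F={29}): 0:c→1,u→0,n→2,4→3 1:c→4,u→1,n→5,4→6 2:c→7,u→2,n→8,4→9 3:c→6,u→3,n→10,4→3 4:c→4,u→4,n→11,4→12 5:c→13,u→14,n→15,4→16 6:c→17,u→6,n→18,4→6 7:c→19,u→7,n→20,4→21 8:c→22,u→8,n→8,4→23 9:c→24,u→9,n→25,4→9 10:c→26,u→10,n→23,4→10 11:c→13,u→14,n→27,4→28 12:c→29,u→12,n→30,4→12 13:c→13,u→31,n→32,4→33 14:c→29,u→14,n→34,4→28 15:c→32,u→34,n→15,4→35 16:c→36,u→28,n→37,4→16 17:c→17,u→17,n→38,4→12 18:c→39,u→30,n→35,4→18 19:c→19,u→19,n→32,4→33 20:c→32,u→40,n→20,4→41 21:c→42,u→21,n→29,4→21 22:c→43,u→22,n→20,4→41 23:c→44,u→29,n→23,4→23 24:c→45,u→24,n→46,4→21 25:c→47,u→25,n→23,4→23 26:c→48,u→26,n→44,4→21 27:c→32,u→34,n→27,4→49 28:c→29,u→28,n→50,4→28 29:c→29,u→29,n→29,4→29 30:c→29,u→30,n→49,4→30 31:c→29,u→31,n→40,4→33 32:c→32,u→40,n→32,4→51 33:c→29,u→33,n→29,4→33 34:c→29,u→34,n→34,4→49 35:c→52,u→29,n→35,4→35 36:c→36,u→53,n→54,4→33 37:c→54,u→50,n→35,4→35 38:c→39,u→30,n→55,4→30 39:c→39,u→56,n→52,4→33 40:c→29,u→40,n→40,4→51 41:c→57,u→29,n→29,4→41 42:c→42,u→42,n→29,4→33 43:c→43,u→43,n→32,4→51 44:c→52,u→29,n→44,4→41 45:c→45,u→45,n→54,4→33 46:c→54,u→58,n→44,4→41 47:c→59,u→47,n→44,4→41 48:c→48,u→48,n→52,4→33 49:c→29,u→29,n→49,4→49 50:c→29,u→50,n→49,4→49 51:c→29,u→29,n→29,4→51 52:c→52,u→29,n→52,4→51 53:c→29,u→53,n→58,4→33 54:c→54,u→58,n→52,4→51 55:c→52,u→29,n→55,4→49 56:c→29,u→56,n→60,4→33 57:c→57,u→29,n→29,4→51 58:c→29,u→58,n→60,4→51 59:c→59,u→59,n→52,4→51 60:c→29,u→29,n→60,4→51 (ε-aug+det+¬).
'cc4c': run [64, 54, 36, 9, 1] end={s31} rej; 4/4 deletions ∈↓L.
'cnuc': |S_i|=[64, 54, 37, 15, 1] end={s31} rej; 4/4 single-dels accept.
'nc4n': |S_i|=[64, 57, 33, 8, 1] end={s31} rej; 4/4 single-dels accept.
'nn4u': N↓-sim [64, 57, 30, 11, 1] end={s31} ∉↓L; 4/4 del acc.
'4nnu': run [64, 44, 33, 12, 1] end={s31} — reject; 4/4 single-dels accept.
5 obstructions.


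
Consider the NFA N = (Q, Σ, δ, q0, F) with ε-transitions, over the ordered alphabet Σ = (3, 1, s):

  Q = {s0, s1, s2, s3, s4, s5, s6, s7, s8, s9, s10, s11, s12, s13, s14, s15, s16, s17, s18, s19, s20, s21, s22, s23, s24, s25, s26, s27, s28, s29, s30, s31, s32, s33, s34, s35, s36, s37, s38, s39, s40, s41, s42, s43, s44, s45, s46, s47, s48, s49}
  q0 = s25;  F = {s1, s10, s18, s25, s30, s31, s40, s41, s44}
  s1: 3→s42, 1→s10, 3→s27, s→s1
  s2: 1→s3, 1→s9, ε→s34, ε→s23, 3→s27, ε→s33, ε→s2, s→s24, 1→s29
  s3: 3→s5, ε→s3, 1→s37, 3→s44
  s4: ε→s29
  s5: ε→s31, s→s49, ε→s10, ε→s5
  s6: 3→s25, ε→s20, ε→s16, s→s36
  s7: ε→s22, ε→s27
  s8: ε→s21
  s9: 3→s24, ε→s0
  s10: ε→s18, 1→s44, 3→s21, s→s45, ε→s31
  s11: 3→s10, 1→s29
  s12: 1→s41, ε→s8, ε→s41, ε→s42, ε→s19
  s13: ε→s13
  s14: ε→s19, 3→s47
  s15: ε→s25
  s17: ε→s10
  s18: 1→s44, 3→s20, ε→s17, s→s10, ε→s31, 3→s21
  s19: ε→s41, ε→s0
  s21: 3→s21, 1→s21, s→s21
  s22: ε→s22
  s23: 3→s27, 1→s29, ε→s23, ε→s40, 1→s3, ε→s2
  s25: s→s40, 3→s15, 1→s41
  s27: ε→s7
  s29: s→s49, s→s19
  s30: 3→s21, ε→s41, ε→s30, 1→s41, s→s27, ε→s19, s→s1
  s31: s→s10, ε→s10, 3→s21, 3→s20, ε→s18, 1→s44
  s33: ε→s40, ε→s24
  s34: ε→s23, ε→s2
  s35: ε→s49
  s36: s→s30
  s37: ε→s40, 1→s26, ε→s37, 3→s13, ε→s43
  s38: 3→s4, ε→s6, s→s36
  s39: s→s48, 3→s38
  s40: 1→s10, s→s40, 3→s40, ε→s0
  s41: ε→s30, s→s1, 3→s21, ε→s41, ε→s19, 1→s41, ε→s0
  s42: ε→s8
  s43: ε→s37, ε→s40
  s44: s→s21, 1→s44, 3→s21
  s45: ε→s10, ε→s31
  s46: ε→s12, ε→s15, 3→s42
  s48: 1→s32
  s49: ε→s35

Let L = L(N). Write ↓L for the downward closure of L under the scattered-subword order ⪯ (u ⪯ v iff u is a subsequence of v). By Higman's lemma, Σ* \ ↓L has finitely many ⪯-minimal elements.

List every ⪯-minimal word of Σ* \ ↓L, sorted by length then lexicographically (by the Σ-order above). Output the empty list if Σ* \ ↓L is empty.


|Q|=50, |F|=9, |δ|=125 (61 ε).
min D↑ (7 st, q0=0, F={3}): 0:3→0,1→1,s→2 1:3→3,1→1,s→4 2:3→2,1→5,s→2 3:3→3,1→3,s→3 4:3→3,1→5,s→4 5:3→3,1→6,s→5 6:3→3,1→6,s→3 [Hopcroft].
'13': run [21, 18, 7] end={s20,s21,s22,s27,s42,s7,s8} rej; 2/2 del acc.
's11s': run [21, 16, 8, 2, 1] end={s21} — reject; 4/4 deletions ∈↓L.
2 minimals (antichain).

Antichain: [13, s11s].


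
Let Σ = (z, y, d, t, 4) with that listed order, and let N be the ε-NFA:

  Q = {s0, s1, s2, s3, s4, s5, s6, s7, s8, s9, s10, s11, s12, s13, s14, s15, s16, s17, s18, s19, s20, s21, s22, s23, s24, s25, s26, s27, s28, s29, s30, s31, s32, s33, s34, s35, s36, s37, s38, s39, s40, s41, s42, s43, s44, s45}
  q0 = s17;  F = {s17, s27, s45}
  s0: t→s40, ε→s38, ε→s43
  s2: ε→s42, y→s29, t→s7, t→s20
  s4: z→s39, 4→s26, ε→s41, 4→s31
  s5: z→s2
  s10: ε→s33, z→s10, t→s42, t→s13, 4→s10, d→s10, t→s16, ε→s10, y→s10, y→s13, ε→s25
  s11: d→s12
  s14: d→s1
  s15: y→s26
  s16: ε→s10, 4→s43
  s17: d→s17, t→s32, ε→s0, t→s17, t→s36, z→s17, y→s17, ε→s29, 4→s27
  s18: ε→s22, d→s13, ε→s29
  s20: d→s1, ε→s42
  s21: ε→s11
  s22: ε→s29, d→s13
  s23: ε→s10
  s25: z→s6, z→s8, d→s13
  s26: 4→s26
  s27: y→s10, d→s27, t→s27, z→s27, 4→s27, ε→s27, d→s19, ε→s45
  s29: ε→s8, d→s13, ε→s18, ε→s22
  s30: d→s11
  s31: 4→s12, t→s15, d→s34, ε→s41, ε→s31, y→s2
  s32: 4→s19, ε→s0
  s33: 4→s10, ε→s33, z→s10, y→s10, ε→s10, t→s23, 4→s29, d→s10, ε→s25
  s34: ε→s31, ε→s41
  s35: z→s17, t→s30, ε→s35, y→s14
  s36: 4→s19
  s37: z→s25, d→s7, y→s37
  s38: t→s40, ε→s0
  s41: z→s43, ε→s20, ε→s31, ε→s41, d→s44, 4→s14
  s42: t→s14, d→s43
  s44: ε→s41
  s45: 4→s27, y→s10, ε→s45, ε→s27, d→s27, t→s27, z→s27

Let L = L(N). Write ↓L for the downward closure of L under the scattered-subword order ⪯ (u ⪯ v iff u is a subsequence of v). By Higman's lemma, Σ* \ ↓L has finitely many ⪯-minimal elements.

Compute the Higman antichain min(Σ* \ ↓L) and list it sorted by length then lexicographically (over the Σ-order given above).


|Q|=46, |F|=3, |δ|=108 (37 ε).
min D↑ (3 st, q0=0, F={2}): 0:z→0,y→0,d→0,t→0,4→1 1:z→1,y→2,d→1,t→1,4→1 2:z→2,y→2,d→2,t→2,4→2 [Hopcroft].
'4y': N↓-sim [24, 18, 15] end={s1,s10,s13,s14,s16,s18,s22,s23,s25,s29,s33,s42,…} rej; 2/2 del acc.
1 minimals (antichain).

min(Σ*\↓L) = [4y].


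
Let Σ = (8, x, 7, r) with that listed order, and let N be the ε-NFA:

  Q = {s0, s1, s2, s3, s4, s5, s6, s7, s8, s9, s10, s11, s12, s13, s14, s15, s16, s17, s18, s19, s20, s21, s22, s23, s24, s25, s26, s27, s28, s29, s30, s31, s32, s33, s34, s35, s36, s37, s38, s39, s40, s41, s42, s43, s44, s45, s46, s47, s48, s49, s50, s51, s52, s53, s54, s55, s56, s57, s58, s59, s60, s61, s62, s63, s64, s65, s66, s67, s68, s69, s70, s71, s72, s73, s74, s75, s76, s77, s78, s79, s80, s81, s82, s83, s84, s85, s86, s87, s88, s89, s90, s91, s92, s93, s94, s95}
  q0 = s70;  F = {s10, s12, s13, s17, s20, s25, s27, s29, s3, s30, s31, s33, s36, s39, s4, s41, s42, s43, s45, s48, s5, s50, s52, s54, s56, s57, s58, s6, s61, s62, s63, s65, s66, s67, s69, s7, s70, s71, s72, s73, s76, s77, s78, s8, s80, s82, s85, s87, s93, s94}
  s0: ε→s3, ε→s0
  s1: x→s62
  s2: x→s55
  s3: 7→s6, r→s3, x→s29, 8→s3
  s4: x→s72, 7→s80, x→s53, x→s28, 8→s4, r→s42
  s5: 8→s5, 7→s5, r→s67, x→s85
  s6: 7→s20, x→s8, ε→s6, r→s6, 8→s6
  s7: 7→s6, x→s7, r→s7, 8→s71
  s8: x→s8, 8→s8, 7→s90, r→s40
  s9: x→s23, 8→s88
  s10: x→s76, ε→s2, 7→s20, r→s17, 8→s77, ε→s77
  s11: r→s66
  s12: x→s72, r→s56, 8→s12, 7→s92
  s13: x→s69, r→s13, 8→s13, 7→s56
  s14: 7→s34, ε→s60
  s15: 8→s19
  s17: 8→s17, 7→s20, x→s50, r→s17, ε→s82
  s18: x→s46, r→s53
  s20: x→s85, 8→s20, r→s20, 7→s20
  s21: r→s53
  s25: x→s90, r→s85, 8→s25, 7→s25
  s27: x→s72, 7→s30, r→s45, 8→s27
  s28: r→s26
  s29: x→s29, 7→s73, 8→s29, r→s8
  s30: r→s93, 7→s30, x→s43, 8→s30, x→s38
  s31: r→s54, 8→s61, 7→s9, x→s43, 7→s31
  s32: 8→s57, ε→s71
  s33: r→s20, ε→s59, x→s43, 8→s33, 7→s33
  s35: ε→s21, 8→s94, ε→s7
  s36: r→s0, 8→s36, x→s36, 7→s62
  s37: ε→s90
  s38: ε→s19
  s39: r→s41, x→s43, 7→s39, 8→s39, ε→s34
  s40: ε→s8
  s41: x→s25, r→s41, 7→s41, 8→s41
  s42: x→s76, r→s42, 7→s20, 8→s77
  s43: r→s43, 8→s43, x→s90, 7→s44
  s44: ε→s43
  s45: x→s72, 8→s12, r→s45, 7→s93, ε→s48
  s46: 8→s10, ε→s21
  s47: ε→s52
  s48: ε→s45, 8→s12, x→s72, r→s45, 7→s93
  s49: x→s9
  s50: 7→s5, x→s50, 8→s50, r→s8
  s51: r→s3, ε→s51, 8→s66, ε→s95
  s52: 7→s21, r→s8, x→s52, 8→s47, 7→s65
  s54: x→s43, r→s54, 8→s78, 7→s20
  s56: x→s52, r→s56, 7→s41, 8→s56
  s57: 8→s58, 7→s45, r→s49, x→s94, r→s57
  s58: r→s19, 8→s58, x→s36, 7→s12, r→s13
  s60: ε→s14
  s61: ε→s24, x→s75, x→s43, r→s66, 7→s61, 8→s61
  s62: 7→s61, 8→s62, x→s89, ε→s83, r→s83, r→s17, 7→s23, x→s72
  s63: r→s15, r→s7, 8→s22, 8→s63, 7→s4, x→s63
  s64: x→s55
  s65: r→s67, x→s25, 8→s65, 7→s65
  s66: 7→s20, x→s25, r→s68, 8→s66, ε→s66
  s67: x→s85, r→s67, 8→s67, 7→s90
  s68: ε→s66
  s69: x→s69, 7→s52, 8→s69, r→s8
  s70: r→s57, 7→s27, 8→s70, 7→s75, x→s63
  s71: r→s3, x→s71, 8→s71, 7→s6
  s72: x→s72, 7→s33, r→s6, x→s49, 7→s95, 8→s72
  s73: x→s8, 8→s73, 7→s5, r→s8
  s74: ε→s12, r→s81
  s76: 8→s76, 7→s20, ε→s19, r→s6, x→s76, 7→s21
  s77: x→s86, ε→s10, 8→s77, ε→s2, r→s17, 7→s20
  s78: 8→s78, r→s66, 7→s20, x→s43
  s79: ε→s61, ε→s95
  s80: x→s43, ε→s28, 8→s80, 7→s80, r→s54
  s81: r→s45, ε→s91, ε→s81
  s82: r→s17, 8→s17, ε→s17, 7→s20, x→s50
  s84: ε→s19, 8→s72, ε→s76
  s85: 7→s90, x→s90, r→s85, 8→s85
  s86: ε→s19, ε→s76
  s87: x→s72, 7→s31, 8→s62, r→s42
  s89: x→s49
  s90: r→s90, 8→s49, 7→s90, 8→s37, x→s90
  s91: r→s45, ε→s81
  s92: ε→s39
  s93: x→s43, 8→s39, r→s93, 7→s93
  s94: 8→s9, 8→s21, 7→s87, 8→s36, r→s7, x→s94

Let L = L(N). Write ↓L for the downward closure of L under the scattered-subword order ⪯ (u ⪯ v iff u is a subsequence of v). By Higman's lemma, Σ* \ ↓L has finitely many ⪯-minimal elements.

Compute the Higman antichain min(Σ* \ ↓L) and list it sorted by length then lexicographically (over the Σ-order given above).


Antichain: [77xx, xr7x7, 7xrx7, r8rxr7].

|Q|=96, |F|=50, |δ|=290 (43 ε).
min D↑ (48 st, q0=0, F={28}): 0:8→0,x→1,7→2,r→3 1:8→1,x→1,7→4,r→5 2:8→2,x→6,7→7,r→8 3:8→9,x→10,7→8,r→3 4:8→4,x→6,7→11,r→12 5:8→13,x→5,7→14,r→5 6:8→6,x→6,7→15,r→14 7:8→7,x→16,7→7,r→17 8:8→18,x→6,7→17,r→8 9:8→9,x→19,7→18,r→20 10:8→19,x→10,7→21,r→5 11:8→11,x→16,7→11,r→22 12:8→23,x→24,7→25,r→12 13:8→13,x→13,7→14,r→26 14:8→14,x→27,7→25,r→14 15:8→15,x→16,7→15,r→25 16:8→16,x→28,7→16,r→16 17:8→29,x→16,7→17,r→17 18:8→18,x→6,7→29,r→30 19:8→19,x→19,7→31,r→26 20:8→20,x→32,7→30,r→20 21:8→31,x→6,7→33,r→12 22:8→34,x→16,7→25,r→22 23:8→23,x→24,7→25,r→35 24:8→24,x→24,7→25,r→14 25:8→25,x→36,7→25,r→25 26:8→26,x→37,7→14,r→26 27:8→27,x→27,7→28,r→27 28:8→28,x→28,7→28,r→28 29:8→29,x→16,7→29,r→38 30:8→30,x→39,7→38,r→30 31:8→31,x→6,7→40,r→35 32:8→32,x→32,7→39,r→27 33:8→40,x→16,7→33,r→22 34:8→34,x→16,7→25,r→41 35:8→35,x→42,7→25,r→35 36:8→36,x→28,7→28,r→36 37:8→37,x→37,7→43,r→27 38:8→38,x→44,7→38,r→38 39:8→39,x→39,7→45,r→27 40:8→40,x→16,7→40,r→41 41:8→41,x→44,7→25,r→41 42:8→42,x→42,7→46,r→27 43:8→43,x→27,7→46,r→27 44:8→44,x→28,7→44,r→36 45:8→45,x→44,7→45,r→47 46:8→46,x→36,7→46,r→47 47:8→47,x→36,7→28,r→47 [Hopcroft].
'77xx': run [80, 65, 38, 13, 6] end={s23,s37,s49,s88,s9,s90} rej; 4/4 del acc.
'xr7x7': run [80, 65, 42, 19, 9, 6] end={s23,s37,s49,s88,s9,s90} — reject; 5/5 del acc.
'7xrx7': |S_i|=[80, 65, 35, 16, 9, 6] end={s23,s37,s49,s88,s9,s90} ∉↓L; 5/5 del acc.
'r8rxr7': N↓-sim [80, 71, 59, 36, 21, 11, 6] end={s23,s37,s49,s88,s9,s90} rej; 6/6 deletions ∈↓L.
4 minimals (antichain).


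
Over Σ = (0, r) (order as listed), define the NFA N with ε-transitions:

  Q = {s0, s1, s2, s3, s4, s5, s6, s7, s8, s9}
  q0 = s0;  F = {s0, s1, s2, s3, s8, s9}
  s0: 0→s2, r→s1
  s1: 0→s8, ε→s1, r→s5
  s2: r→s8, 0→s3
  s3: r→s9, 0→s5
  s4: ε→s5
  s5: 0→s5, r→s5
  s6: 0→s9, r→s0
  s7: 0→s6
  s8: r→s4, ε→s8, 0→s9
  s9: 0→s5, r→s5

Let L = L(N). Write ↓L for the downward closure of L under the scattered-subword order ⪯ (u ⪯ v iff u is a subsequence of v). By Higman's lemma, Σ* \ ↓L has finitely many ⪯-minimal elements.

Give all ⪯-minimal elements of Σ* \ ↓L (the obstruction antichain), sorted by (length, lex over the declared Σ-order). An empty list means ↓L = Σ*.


|Q|=10, |F|=6, |δ|=20 (3 ε).
min D↑ (7 st, q0=0, F={5}): 0:0→1,r→2 1:0→3,r→4 2:0→4,r→5 3:0→5,r→6 4:0→6,r→5 5:0→5,r→5 6:0→5,r→5.
'rr': N↓-sim [8, 5, 2] end={s4,s5} rej; 2/2 del acc.
'000': |S_i|=[8, 6, 3, 1] end={s5} ∉↓L; 3/3 del acc.
2 words, ⪯-incomp.

Antichain: [rr, 000].


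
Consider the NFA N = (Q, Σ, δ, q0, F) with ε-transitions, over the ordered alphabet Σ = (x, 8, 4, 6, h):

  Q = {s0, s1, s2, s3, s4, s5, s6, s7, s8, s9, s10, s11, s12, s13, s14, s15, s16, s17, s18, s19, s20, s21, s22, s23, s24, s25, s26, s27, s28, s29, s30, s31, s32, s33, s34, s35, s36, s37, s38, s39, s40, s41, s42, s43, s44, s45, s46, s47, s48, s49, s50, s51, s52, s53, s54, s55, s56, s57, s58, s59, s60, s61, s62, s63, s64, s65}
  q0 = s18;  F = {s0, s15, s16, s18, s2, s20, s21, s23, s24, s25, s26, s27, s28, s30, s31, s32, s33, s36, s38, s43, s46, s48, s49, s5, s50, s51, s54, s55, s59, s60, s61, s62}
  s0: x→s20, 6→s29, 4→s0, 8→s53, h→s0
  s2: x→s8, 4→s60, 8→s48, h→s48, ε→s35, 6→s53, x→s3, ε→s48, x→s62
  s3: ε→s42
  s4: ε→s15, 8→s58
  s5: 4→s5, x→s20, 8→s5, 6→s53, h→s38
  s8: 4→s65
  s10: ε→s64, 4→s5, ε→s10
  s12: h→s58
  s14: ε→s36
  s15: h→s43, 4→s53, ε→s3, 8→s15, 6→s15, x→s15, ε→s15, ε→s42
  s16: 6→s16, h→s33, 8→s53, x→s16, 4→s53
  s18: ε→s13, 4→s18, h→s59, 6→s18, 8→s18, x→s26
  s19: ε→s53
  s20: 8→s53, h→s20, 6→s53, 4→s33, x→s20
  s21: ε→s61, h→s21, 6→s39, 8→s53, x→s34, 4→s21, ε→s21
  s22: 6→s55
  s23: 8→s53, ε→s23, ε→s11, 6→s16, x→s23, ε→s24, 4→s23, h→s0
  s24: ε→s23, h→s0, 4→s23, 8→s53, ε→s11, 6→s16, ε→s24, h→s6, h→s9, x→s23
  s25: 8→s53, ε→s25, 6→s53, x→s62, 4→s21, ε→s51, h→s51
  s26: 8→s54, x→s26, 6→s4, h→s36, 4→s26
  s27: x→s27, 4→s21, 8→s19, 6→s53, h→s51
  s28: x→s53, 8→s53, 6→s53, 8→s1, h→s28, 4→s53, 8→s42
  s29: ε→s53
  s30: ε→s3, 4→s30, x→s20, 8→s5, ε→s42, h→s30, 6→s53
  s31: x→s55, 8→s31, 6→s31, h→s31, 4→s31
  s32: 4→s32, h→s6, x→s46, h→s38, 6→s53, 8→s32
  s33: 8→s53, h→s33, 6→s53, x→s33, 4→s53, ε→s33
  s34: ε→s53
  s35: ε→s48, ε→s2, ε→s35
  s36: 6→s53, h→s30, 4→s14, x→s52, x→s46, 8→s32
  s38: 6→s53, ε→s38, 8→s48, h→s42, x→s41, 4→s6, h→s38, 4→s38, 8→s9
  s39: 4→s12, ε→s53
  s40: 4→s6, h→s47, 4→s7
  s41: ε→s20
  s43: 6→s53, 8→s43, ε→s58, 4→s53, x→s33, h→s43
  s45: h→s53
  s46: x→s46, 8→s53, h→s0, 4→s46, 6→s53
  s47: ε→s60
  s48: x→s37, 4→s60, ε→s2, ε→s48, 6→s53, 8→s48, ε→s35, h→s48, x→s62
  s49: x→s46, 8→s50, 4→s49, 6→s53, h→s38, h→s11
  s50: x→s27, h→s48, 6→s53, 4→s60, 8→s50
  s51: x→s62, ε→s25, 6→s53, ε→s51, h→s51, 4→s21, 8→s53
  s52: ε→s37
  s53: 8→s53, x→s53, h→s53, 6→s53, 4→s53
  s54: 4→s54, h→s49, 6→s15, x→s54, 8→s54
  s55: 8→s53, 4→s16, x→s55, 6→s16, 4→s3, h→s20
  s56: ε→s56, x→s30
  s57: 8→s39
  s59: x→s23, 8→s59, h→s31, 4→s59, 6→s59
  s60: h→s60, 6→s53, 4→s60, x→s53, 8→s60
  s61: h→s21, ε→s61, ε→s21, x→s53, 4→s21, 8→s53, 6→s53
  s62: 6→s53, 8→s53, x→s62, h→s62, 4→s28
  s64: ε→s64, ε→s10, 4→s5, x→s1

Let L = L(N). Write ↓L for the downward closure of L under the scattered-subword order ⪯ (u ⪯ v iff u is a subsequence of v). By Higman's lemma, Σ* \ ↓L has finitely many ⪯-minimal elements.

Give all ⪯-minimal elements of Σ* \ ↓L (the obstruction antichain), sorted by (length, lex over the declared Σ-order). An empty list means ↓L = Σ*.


|Q|=66, |F|=32, |δ|=239 (46 ε).
min D↑ (29 st, q0=0, F={9}): 0:x→1,8→0,4→0,6→0,h→2 1:x→1,8→3,4→1,6→4,h→5 2:x→6,8→2,4→2,6→2,h→7 3:x→3,8→3,4→3,6→4,h→8 4:x→4,8→4,4→9,6→4,h→10 5:x→11,8→12,4→5,6→9,h→13 6:x→6,8→9,4→6,6→14,h→15 7:x→16,8→7,4→7,6→7,h→7 8:x→11,8→17,4→8,6→9,h→18 9:x→9,8→9,4→9,6→9,h→9 10:x→19,8→10,4→9,6→9,h→10 11:x→11,8→9,4→11,6→9,h→15 12:x→11,8→12,4→12,6→9,h→18 13:x→20,8→21,4→13,6→9,h→13 14:x→14,8→9,4→9,6→14,h→19 15:x→20,8→9,4→15,6→9,h→15 16:x→16,8→9,4→14,6→14,h→20 17:x→22,8→17,4→23,6→9,h→24 18:x→20,8→24,4→18,6→9,h→18 19:x→19,8→9,4→9,6→9,h→19 20:x→20,8→9,4→19,6→9,h→20 21:x→20,8→21,4→21,6→9,h→18 22:x→22,8→9,4→25,6→9,h→26 23:x→9,8→23,4→23,6→9,h→23 24:x→27,8→24,4→23,6→9,h→24 25:x→9,8→9,4→25,6→9,h→25 26:x→27,8→9,4→25,6→9,h→26 27:x→27,8→9,4→28,6→9,h→27 28:x→9,8→9,4→9,6→9,h→28.
'x64': run [54, 50, 12, 3] end={s12,s53,s58} rej; 3/3 deletions ∈↓L.
'xh6': |S_i|=[54, 50, 42, 5] end={s12,s29,s39,s53,s58} rej; 3/3 deletions ∈↓L.
'hx8': N↓-sim [54, 48, 33, 4] end={s1,s19,s42,s53} — reject; 3/3 del acc.
'hhx44': N↓-sim [54, 48, 36, 15, 8, 1] end={s53} — reject; 5/5 single-dels accept.
'x8h84x': |S_i|=[54, 50, 40, 36, 27, 12, 2] end={s34,s53} ∉↓L; 6/6 deletions ∈↓L.
5 obstructions.

min(Σ*\↓L) = [x64, xh6, hx8, hhx44, x8h84x].


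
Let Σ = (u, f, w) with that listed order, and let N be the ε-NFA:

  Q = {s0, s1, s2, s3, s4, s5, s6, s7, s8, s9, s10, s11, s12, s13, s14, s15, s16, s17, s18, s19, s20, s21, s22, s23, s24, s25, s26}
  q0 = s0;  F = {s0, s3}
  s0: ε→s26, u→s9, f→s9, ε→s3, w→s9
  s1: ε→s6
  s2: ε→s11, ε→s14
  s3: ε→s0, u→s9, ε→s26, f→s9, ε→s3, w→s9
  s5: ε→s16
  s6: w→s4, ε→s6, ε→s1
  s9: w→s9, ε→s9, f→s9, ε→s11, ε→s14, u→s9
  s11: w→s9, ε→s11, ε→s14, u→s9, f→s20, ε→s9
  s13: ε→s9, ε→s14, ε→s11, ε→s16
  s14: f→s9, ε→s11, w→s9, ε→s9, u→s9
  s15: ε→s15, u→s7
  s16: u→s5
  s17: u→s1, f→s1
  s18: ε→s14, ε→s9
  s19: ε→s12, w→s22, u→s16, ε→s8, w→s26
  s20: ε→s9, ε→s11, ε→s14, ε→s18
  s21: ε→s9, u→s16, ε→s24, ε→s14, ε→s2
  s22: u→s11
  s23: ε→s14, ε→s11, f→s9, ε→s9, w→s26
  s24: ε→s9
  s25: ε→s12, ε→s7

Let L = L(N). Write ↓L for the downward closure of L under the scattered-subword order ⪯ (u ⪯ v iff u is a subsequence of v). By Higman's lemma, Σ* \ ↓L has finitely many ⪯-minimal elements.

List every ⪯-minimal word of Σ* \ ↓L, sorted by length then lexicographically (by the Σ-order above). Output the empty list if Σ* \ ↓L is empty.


min(Σ*\↓L) = [u, f, w].

|Q|=27, |F|=2, |δ|=69 (42 ε).
min D↑ (2 st, q0=0, F={1}): 0:u→1,f→1,w→1 1:u→1,f→1,w→1 [Hopcroft].
'u': run [8, 5] end={s11,s14,s18,s20,s9} ∉↓L; 1/1 del acc.
'f': |S_i|=[8, 5] end={s11,s14,s18,s20,s9} — reject; 1/1 single-dels accept.
'w': |S_i|=[8, 5] end={s11,s14,s18,s20,s9} ∉↓L; 1/1 deletions ∈↓L.
3 minimals (antichain).


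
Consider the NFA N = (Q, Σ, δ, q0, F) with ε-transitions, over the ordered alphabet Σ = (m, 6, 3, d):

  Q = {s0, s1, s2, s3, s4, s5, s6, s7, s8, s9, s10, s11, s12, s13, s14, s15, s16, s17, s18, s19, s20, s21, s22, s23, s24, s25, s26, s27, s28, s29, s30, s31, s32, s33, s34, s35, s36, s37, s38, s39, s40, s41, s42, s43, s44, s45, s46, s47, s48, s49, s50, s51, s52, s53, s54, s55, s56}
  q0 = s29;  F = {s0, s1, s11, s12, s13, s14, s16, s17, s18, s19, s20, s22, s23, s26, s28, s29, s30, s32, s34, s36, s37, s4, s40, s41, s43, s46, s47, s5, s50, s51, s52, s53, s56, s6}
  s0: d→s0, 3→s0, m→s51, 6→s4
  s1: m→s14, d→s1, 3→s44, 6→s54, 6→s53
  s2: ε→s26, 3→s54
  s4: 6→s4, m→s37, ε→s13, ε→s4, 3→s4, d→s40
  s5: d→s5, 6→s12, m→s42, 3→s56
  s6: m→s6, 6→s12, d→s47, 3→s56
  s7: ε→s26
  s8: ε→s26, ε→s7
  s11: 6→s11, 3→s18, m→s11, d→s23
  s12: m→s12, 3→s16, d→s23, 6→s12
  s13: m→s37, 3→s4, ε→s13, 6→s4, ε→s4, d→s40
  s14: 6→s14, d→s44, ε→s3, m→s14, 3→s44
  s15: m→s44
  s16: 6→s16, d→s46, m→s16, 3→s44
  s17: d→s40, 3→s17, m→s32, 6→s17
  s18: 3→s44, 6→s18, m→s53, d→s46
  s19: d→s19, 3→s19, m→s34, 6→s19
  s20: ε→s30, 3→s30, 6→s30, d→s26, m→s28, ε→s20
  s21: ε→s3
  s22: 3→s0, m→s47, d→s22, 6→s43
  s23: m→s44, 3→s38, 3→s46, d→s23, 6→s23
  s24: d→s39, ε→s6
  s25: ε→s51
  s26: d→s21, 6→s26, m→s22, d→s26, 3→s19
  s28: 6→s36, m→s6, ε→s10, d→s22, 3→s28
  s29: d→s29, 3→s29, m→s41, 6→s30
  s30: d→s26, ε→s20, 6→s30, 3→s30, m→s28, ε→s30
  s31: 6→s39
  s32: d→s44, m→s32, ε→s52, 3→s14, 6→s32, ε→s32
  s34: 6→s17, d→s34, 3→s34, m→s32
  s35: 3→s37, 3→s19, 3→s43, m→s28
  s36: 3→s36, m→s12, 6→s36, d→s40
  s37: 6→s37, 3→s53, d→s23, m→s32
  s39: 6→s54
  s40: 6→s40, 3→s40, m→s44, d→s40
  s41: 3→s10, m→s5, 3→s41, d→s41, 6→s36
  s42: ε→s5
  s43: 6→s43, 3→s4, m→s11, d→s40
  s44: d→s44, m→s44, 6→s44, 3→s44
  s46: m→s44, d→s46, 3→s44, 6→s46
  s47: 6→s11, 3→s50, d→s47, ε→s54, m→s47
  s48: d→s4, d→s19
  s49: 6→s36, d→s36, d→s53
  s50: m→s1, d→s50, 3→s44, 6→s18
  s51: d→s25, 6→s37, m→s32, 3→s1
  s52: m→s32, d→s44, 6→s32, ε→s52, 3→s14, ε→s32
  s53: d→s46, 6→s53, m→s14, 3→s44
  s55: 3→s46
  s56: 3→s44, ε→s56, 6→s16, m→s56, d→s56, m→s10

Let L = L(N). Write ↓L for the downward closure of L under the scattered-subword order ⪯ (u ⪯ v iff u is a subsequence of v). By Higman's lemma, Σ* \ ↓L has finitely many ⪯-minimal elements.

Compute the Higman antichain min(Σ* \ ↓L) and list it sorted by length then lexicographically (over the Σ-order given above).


|Q|=57, |F|=34, |δ|=184 (24 ε).
min D↑ (32 st, q0=0, F={15}): 0:m→1,6→2,3→0,d→0 1:m→3,6→4,3→1,d→1 2:m→5,6→2,3→2,d→6 3:m→3,6→7,3→8,d→3 4:m→7,6→4,3→4,d→9 5:m→10,6→4,3→5,d→11 6:m→11,6→6,3→12,d→6 7:m→7,6→7,3→13,d→14 8:m→8,6→13,3→15,d→8 9:m→15,6→9,3→9,d→9 10:m→10,6→7,3→8,d→16 11:m→16,6→17,3→18,d→11 12:m→19,6→12,3→12,d→12 13:m→13,6→13,3→15,d→20 14:m→15,6→14,3→20,d→14 15:m→15,6→15,3→15,d→15 16:m→16,6→21,3→22,d→16 17:m→21,6→17,3→23,d→9 18:m→24,6→23,3→18,d→18 19:m→25,6→26,3→19,d→19 20:m→15,6→20,3→15,d→20 21:m→21,6→21,3→27,d→14 22:m→28,6→27,3→15,d→22 23:m→29,6→23,3→23,d→9 24:m→25,6→29,3→28,d→24 25:m→25,6→25,3→30,d→15 26:m→25,6→26,3→26,d→9 27:m→31,6→27,3→15,d→20 28:m→30,6→31,3→15,d→28 29:m→25,6→29,3→31,d→14 30:m→30,6→30,3→15,d→15 31:m→30,6→31,3→15,d→20.
'mm33': run [42, 36, 25, 13, 1] end={s44} ∉↓L; 4/4 deletions ∈↓L.
'm6dm': |S_i|=[42, 36, 21, 5, 1] end={s44} — reject; 4/4 single-dels accept.
'6d3mmd': |S_i|=[42, 38, 32, 23, 17, 5, 1] end={s44} ∉↓L; 6/6 del acc.
3 words, ⪯-incomp.

Antichain: [mm33, m6dm, 6d3mmd].
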